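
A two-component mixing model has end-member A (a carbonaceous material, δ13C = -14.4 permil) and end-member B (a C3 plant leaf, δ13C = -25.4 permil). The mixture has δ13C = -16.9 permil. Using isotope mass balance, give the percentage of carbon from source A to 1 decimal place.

77.3%

δ_mix = f_A·δ_A + (1 − f_A)·δ_B  ⇒  f_A = (δ_mix − δ_B)/(δ_A − δ_B)
f_A = (-16.9 − (-25.4)) / (-14.4 − (-25.4))
f_A = 8.5 / 11.0 = 0.7727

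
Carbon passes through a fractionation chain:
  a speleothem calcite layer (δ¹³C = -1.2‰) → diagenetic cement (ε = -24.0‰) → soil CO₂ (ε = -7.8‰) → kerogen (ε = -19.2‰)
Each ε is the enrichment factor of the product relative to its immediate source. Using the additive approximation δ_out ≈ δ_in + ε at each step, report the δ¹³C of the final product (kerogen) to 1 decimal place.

-52.2‰

step 1: δ ≈ -1.2 + (-24.0) = -25.2‰
step 2: δ ≈ -25.2 + (-7.8) = -33.0‰
step 3: δ ≈ -33.0 + (-19.2) = -52.2‰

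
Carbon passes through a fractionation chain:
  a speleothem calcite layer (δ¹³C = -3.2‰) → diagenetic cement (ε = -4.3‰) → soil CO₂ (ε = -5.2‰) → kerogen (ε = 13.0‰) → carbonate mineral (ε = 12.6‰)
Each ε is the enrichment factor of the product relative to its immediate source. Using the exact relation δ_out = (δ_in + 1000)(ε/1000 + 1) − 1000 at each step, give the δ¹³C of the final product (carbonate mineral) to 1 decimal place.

12.8‰

step 1: δ = (-3.20 + 1000)·(-4.3/1000 + 1) − 1000 = -7.49‰
step 2: δ = (-7.49 + 1000)·(-5.2/1000 + 1) − 1000 = -12.65‰
step 3: δ = (-12.65 + 1000)·(13.0/1000 + 1) − 1000 = 0.19‰
step 4: δ = (0.19 + 1000)·(12.6/1000 + 1) − 1000 = 12.79‰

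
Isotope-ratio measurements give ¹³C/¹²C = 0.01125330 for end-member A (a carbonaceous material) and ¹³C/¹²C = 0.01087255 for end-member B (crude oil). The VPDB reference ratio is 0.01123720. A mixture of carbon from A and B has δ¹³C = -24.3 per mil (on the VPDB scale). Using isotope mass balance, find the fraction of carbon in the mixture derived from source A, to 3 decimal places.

δ_A = (0.01125330/0.01123720 − 1)×1000 = (1.001433 − 1)×1000 = 1.433 per mil
δ_B = (0.01087255/0.01123720 − 1)×1000 = (0.967550 − 1)×1000 = -32.450 per mil
f_A = (δ_mix − δ_B)/(δ_A − δ_B) = (-24.3 − (-32.450))/(1.433 − (-32.450))
f_A = 8.150 / 33.883 = 0.2405

0.241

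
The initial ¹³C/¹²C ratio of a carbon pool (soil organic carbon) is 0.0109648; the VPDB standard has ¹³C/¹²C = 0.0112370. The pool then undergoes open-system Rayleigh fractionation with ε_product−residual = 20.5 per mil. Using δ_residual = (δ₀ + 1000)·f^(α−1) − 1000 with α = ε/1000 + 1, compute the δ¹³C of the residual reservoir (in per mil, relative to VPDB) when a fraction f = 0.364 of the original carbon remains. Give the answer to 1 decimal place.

-44.2 per mil

δ₀ = (0.0109648/0.0112370 − 1)×1000 = (0.975776 − 1)×1000 = -24.224 per mil
α − 1 = ε/1000 = 0.0205
f^(α−1) = 0.364^(0.0205) = 0.979496
δ_res = (-24.224 + 1000) × 0.979496 − 1000 = 955.769 − 1000 = -44.23 per mil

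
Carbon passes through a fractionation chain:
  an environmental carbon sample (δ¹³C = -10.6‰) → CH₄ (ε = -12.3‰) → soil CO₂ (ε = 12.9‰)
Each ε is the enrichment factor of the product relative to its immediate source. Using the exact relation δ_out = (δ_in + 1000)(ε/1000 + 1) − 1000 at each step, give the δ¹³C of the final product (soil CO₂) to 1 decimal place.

step 1: δ = (-10.60 + 1000)·(-12.3/1000 + 1) − 1000 = -22.77‰
step 2: δ = (-22.77 + 1000)·(12.9/1000 + 1) − 1000 = -10.16‰

-10.2‰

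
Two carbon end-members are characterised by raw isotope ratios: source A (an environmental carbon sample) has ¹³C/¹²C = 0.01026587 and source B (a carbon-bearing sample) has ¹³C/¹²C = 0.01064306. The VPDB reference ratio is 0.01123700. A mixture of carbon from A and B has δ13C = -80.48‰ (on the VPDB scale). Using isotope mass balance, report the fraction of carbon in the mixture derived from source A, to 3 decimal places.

δ_A = (0.01026587/0.01123700 − 1)×1000 = (0.913577 − 1)×1000 = -86.423‰
δ_B = (0.01064306/0.01123700 − 1)×1000 = (0.947144 − 1)×1000 = -52.856‰
f_A = (δ_mix − δ_B)/(δ_A − δ_B) = (-80.48 − (-52.856))/(-86.423 − (-52.856))
f_A = -27.624 / -33.567 = 0.8230

0.823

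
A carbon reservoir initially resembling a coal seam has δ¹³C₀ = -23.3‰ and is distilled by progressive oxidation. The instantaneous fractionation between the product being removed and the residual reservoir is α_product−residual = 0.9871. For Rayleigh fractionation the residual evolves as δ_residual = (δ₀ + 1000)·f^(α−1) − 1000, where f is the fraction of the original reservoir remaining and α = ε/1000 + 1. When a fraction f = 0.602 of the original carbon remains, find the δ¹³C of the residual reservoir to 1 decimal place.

Rayleigh residual: δ_res = (δ₀ + 1000)·f^(α−1) − 1000
α − 1 = -0.01290
f^(α−1) = 0.602^(-0.01290) = 1.006568
δ_res = (-23.3 + 1000) × 1.006568 − 1000 = 983.115 − 1000 = -16.88‰

-16.9‰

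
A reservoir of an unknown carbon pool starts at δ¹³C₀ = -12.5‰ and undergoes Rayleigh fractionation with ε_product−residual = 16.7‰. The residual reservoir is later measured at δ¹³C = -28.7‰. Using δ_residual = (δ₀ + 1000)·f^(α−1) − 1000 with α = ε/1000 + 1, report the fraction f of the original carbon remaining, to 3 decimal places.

0.371

α − 1 = ε/1000 = 0.0167
(δ_res + 1000)/(δ₀ + 1000) = (-28.7 + 1000)/(-12.5 + 1000) = 971.3/987.5 = 0.983595
f = 0.983595^(1/0.0167) = exp(ln(0.983595)/0.0167) = exp(-0.01654/0.0167)
f = exp(-0.9905) = 0.3714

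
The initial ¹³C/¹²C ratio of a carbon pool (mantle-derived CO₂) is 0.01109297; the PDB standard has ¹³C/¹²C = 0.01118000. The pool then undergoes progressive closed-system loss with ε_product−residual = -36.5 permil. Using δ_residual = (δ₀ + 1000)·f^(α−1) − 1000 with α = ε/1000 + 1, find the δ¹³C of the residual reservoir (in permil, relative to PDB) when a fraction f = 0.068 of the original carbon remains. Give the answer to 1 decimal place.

δ₀ = (0.01109297/0.01118000 − 1)×1000 = (0.992216 − 1)×1000 = -7.784 permil
α − 1 = ε/1000 = -0.0365
f^(α−1) = 0.068^(-0.0365) = 1.103096
δ_res = (-7.784 + 1000) × 1.103096 − 1000 = 1094.509 − 1000 = 94.51 permil

94.5 permil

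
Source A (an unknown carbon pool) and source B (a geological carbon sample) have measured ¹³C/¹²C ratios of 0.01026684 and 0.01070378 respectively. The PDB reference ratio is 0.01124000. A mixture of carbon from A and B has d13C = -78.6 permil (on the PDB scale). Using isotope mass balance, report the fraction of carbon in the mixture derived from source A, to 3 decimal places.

0.795

δ_A = (0.01026684/0.01124000 − 1)×1000 = (0.913420 − 1)×1000 = -86.580 permil
δ_B = (0.01070378/0.01124000 − 1)×1000 = (0.952294 − 1)×1000 = -47.706 permil
f_A = (δ_mix − δ_B)/(δ_A − δ_B) = (-78.6 − (-47.706))/(-86.580 − (-47.706))
f_A = -30.894 / -38.874 = 0.7947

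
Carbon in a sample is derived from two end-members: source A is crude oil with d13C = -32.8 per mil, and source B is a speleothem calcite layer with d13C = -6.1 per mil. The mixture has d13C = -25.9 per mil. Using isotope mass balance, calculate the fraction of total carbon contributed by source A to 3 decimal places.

0.742

δ_mix = f_A·δ_A + (1 − f_A)·δ_B  ⇒  f_A = (δ_mix − δ_B)/(δ_A − δ_B)
f_A = (-25.9 − (-6.1)) / (-32.8 − (-6.1))
f_A = -19.8 / -26.7 = 0.7416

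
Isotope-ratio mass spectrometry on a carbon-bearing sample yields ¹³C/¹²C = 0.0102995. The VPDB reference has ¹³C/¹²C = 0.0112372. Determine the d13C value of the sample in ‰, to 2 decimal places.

-83.45‰

d13C = (R_sample / R_standard − 1) × 1000
R_sample / R_standard = 0.0102995 / 0.0112372 = 0.916554
d13C = (0.916554 − 1) × 1000 = -83.446‰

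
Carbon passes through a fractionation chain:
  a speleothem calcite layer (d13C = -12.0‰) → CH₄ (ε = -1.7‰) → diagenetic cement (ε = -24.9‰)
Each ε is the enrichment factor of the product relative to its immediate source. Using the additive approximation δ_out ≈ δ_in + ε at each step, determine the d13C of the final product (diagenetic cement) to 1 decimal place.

-38.6‰

step 1: δ ≈ -12.0 + (-1.7) = -13.7‰
step 2: δ ≈ -13.7 + (-24.9) = -38.6‰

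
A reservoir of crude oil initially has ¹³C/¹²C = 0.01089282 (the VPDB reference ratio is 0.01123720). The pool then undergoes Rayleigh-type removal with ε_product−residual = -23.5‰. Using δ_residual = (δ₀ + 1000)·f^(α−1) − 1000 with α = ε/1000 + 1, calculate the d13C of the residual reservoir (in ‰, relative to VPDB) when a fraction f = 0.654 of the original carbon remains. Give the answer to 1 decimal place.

-20.9‰

δ₀ = (0.01089282/0.01123720 − 1)×1000 = (0.969354 − 1)×1000 = -30.646‰
α − 1 = ε/1000 = -0.0235
f^(α−1) = 0.654^(-0.0235) = 1.010029
δ_res = (-30.646 + 1000) × 1.010029 − 1000 = 979.075 − 1000 = -20.92‰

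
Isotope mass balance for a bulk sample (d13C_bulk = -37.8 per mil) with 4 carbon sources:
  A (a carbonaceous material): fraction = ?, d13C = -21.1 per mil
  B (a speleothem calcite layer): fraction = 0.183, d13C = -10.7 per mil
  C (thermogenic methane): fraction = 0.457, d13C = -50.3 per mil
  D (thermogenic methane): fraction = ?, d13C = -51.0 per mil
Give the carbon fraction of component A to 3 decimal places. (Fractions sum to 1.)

0.184

Let f_A and f_D be the unknown fractions; fractions sum to 1 so f_A + f_D = 0.360.
Mass balance: Σ fᵢ·δᵢ = δ_bulk ⇒ f_A·(-21.1) + f_D·(-51.0) = -37.8 − (-24.945) = -12.855
Substitute f_D = 0.360 − f_A:
f_A·(-21.1 − -51.0) = -12.855 − 0.360×(-51.0) = 5.505
f_A = 5.505 / 29.9 = 0.1841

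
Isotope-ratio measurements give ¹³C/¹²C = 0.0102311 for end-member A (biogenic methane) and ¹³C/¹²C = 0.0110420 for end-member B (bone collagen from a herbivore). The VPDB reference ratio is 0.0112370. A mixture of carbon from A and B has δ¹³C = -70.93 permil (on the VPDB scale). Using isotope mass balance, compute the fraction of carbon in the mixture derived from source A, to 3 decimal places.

0.742

δ_A = (0.0102311/0.0112370 − 1)×1000 = (0.910483 − 1)×1000 = -89.517 permil
δ_B = (0.0110420/0.0112370 − 1)×1000 = (0.982647 − 1)×1000 = -17.353 permil
f_A = (δ_mix − δ_B)/(δ_A − δ_B) = (-70.93 − (-17.353))/(-89.517 − (-17.353))
f_A = -53.577 / -72.163 = 0.7424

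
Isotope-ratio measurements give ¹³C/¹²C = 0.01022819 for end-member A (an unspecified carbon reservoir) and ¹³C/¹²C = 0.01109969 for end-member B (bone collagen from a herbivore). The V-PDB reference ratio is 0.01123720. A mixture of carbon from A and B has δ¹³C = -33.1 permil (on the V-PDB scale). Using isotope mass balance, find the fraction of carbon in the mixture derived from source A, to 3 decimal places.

δ_A = (0.01022819/0.01123720 − 1)×1000 = (0.910208 − 1)×1000 = -89.792 permil
δ_B = (0.01109969/0.01123720 − 1)×1000 = (0.987763 − 1)×1000 = -12.237 permil
f_A = (δ_mix − δ_B)/(δ_A − δ_B) = (-33.1 − (-12.237))/(-89.792 − (-12.237))
f_A = -20.863 / -77.555 = 0.2690

0.269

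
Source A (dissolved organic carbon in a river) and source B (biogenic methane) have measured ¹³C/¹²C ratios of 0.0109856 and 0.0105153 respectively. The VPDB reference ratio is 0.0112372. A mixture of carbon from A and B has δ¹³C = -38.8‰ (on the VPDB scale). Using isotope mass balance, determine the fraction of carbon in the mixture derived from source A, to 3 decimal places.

0.608

δ_A = (0.0109856/0.0112372 − 1)×1000 = (0.977610 − 1)×1000 = -22.390‰
δ_B = (0.0105153/0.0112372 − 1)×1000 = (0.935758 − 1)×1000 = -64.242‰
f_A = (δ_mix − δ_B)/(δ_A − δ_B) = (-38.8 − (-64.242))/(-22.390 − (-64.242))
f_A = 25.442 / 41.852 = 0.6079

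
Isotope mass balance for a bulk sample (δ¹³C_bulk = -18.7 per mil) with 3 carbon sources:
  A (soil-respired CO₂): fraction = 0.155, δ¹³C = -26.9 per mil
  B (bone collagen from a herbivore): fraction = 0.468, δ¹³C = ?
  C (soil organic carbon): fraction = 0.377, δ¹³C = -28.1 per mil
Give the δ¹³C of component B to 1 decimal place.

Isotope mass balance: δ_bulk = Σ fᵢ·δᵢ.
-18.7 = 0.155×(-26.9) + 0.468×δ_B + 0.377×(-28.1)
0.468·δ_B = -18.7 − (-14.763) = -3.937
δ_B = -3.937 / 0.468 = -8.41 per mil

-8.4 per mil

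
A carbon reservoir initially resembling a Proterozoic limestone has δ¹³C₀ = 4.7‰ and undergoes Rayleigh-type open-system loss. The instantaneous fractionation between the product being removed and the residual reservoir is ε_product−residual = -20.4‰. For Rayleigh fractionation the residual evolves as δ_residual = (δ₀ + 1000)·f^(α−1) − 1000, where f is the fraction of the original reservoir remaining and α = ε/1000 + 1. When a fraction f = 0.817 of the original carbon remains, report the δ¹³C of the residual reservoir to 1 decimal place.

8.9‰

Rayleigh residual: δ_res = (δ₀ + 1000)·f^(α−1) − 1000
α = ε/1000 + 1 = 0.97960, so α − 1 = -0.02040
f^(α−1) = 0.817^(-0.02040) = 1.004132
δ_res = (4.7 + 1000) × 1.004132 − 1000 = 1008.851 − 1000 = 8.85‰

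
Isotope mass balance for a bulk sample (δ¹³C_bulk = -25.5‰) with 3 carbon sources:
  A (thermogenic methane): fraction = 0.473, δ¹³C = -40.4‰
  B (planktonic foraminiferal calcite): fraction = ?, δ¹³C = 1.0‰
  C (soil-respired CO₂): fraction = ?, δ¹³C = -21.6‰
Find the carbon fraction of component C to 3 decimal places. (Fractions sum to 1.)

Let f_C and f_B be the unknown fractions; fractions sum to 1 so f_C + f_B = 0.527.
Mass balance: Σ fᵢ·δᵢ = δ_bulk ⇒ f_C·(-21.6) + f_B·(1.0) = -25.5 − (-19.109) = -6.391
Substitute f_B = 0.527 − f_C:
f_C·(-21.6 − 1.0) = -6.391 − 0.527×(1.0) = -6.918
f_C = -6.918 / -22.6 = 0.3061

0.306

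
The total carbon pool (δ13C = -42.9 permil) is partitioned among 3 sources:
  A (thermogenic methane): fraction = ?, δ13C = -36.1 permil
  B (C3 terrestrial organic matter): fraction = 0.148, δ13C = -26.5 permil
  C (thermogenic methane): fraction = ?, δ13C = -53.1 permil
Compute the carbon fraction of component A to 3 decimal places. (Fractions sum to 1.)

Let f_A and f_C be the unknown fractions; fractions sum to 1 so f_A + f_C = 0.852.
Mass balance: Σ fᵢ·δᵢ = δ_bulk ⇒ f_A·(-36.1) + f_C·(-53.1) = -42.9 − (-3.922) = -38.978
Substitute f_C = 0.852 − f_A:
f_A·(-36.1 − -53.1) = -38.978 − 0.852×(-53.1) = 6.263
f_A = 6.263 / 17.0 = 0.3684

0.368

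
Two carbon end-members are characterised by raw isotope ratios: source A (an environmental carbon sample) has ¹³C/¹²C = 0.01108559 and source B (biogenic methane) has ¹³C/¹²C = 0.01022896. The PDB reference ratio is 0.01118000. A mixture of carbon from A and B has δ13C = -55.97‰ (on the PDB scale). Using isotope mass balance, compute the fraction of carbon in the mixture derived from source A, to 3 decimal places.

0.380

δ_A = (0.01108559/0.01118000 − 1)×1000 = (0.991555 − 1)×1000 = -8.445‰
δ_B = (0.01022896/0.01118000 − 1)×1000 = (0.914934 − 1)×1000 = -85.066‰
f_A = (δ_mix − δ_B)/(δ_A − δ_B) = (-55.97 − (-85.066))/(-8.445 − (-85.066))
f_A = 29.096 / 76.622 = 0.3797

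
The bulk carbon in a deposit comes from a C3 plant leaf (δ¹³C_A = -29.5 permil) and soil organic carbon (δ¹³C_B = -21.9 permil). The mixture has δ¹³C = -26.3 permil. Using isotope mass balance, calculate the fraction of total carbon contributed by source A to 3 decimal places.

0.579

δ_mix = f_A·δ_A + (1 − f_A)·δ_B  ⇒  f_A = (δ_mix − δ_B)/(δ_A − δ_B)
f_A = (-26.3 − (-21.9)) / (-29.5 − (-21.9))
f_A = -4.4 / -7.6 = 0.5789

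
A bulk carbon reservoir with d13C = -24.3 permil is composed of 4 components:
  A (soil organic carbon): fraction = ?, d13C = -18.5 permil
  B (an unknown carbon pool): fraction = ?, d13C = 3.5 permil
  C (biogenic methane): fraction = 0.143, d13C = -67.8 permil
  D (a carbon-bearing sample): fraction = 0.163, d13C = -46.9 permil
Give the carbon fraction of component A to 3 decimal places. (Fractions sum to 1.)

0.427

Let f_A and f_B be the unknown fractions; fractions sum to 1 so f_A + f_B = 0.694.
Mass balance: Σ fᵢ·δᵢ = δ_bulk ⇒ f_A·(-18.5) + f_B·(3.5) = -24.3 − (-17.340) = -6.960
Substitute f_B = 0.694 − f_A:
f_A·(-18.5 − 3.5) = -6.960 − 0.694×(3.5) = -9.389
f_A = -9.389 / -22.0 = 0.4268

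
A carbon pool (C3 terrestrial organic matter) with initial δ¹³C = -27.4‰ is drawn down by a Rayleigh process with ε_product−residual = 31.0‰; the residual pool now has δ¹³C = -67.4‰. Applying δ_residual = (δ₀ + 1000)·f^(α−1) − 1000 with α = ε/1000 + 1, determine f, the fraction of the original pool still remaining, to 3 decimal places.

α − 1 = ε/1000 = 0.0310
(δ_res + 1000)/(δ₀ + 1000) = (-67.4 + 1000)/(-27.4 + 1000) = 932.6/972.6 = 0.958873
f = 0.958873^(1/0.0310) = exp(ln(0.958873)/0.0310) = exp(-0.04200/0.0310)
f = exp(-1.3547) = 0.2580

0.258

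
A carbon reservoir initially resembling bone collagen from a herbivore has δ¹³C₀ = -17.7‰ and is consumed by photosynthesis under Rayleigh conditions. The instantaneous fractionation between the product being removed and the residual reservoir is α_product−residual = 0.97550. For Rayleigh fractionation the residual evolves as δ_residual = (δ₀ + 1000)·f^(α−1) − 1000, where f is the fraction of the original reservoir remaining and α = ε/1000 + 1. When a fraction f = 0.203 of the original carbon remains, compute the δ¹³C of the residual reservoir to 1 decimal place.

21.4‰

Rayleigh residual: δ_res = (δ₀ + 1000)·f^(α−1) − 1000
α − 1 = -0.02450
f^(α−1) = 0.203^(-0.02450) = 1.039840
δ_res = (-17.7 + 1000) × 1.039840 − 1000 = 1021.434 − 1000 = 21.43‰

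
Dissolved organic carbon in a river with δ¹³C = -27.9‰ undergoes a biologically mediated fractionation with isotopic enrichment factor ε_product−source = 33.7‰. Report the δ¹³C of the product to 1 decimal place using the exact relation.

To first order, δ_product ≈ δ_source + ε = 5.8‰.
Exactly, δ_product = (δ_source + 1000)·(ε/1000 + 1) − 1000.
δ_product = (-27.9 + 1000) × (33.7/1000 + 1) − 1000
δ_product = 4.86‰

4.9‰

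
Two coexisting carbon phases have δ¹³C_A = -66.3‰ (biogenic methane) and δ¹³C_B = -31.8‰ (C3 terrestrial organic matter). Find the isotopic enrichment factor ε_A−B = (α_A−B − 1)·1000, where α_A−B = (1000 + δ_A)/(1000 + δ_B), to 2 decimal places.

α_A−B = (1000 + -66.3) / (1000 + -31.8) = 933.7 / 968.2 = 0.964367
ε_A−B = (0.964367 − 1) × 1000 = -35.633‰
(The approximation ε ≈ δ_A − δ_B would give -34.5‰.)

-35.63‰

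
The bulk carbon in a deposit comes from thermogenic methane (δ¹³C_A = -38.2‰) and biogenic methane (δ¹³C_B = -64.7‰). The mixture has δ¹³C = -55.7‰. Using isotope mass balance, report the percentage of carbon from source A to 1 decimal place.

34.0%

δ_mix = f_A·δ_A + (1 − f_A)·δ_B  ⇒  f_A = (δ_mix − δ_B)/(δ_A − δ_B)
f_A = (-55.7 − (-64.7)) / (-38.2 − (-64.7))
f_A = 9.0 / 26.5 = 0.3396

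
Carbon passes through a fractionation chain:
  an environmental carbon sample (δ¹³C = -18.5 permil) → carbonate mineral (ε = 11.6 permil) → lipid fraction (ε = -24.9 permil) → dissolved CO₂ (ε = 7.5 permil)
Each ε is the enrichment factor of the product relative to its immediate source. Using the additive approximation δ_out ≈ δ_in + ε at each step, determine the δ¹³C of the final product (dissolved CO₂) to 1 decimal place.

step 1: δ ≈ -18.5 + (11.6) = -6.9 permil
step 2: δ ≈ -6.9 + (-24.9) = -31.8 permil
step 3: δ ≈ -31.8 + (7.5) = -24.3 permil

-24.3 permil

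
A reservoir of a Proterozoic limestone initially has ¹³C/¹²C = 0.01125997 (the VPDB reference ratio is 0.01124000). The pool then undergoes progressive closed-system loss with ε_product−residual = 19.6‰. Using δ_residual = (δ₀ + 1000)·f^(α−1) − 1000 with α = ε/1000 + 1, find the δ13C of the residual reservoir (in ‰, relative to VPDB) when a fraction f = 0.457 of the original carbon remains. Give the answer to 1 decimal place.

-13.5‰

δ₀ = (0.01125997/0.01124000 − 1)×1000 = (1.001777 − 1)×1000 = 1.777‰
α − 1 = ε/1000 = 0.0196
f^(α−1) = 0.457^(0.0196) = 0.984769
δ_res = (1.777 + 1000) × 0.984769 − 1000 = 986.519 − 1000 = -13.48‰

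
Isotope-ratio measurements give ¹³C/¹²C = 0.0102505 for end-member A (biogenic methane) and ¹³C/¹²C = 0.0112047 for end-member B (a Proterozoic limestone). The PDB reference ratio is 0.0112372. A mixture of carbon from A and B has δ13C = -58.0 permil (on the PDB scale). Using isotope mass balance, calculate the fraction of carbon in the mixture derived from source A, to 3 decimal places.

0.649

δ_A = (0.0102505/0.0112372 − 1)×1000 = (0.912193 − 1)×1000 = -87.807 permil
δ_B = (0.0112047/0.0112372 − 1)×1000 = (0.997108 − 1)×1000 = -2.892 permil
f_A = (δ_mix − δ_B)/(δ_A − δ_B) = (-58.0 − (-2.892))/(-87.807 − (-2.892))
f_A = -55.108 / -84.914 = 0.6490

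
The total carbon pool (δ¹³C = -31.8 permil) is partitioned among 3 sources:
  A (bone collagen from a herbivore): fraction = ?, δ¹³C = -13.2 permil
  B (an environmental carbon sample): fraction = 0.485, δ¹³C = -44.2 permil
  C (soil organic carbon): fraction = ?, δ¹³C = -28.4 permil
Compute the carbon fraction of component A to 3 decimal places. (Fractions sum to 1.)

0.280

Let f_A and f_C be the unknown fractions; fractions sum to 1 so f_A + f_C = 0.515.
Mass balance: Σ fᵢ·δᵢ = δ_bulk ⇒ f_A·(-13.2) + f_C·(-28.4) = -31.8 − (-21.437) = -10.363
Substitute f_C = 0.515 − f_A:
f_A·(-13.2 − -28.4) = -10.363 − 0.515×(-28.4) = 4.263
f_A = 4.263 / 15.2 = 0.2805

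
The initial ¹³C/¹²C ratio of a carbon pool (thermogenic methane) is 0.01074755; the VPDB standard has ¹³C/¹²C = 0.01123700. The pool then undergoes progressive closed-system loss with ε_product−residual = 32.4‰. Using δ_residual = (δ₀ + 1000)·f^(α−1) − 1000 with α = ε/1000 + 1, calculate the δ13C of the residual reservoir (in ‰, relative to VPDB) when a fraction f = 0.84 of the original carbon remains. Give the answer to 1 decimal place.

δ₀ = (0.01074755/0.01123700 − 1)×1000 = (0.956443 − 1)×1000 = -43.557‰
α − 1 = ε/1000 = 0.0324
f^(α−1) = 0.84^(0.0324) = 0.994367
δ_res = (-43.557 + 1000) × 0.994367 − 1000 = 951.055 − 1000 = -48.94‰

-48.9‰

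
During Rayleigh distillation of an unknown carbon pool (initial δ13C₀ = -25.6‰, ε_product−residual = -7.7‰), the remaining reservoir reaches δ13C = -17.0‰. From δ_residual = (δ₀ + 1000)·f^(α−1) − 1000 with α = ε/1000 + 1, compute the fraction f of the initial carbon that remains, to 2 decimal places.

α − 1 = ε/1000 = -0.0077
(δ_res + 1000)/(δ₀ + 1000) = (-17.0 + 1000)/(-25.6 + 1000) = 983.0/974.4 = 1.008826
f = 1.008826^(1/-0.0077) = exp(ln(1.008826)/-0.0077) = exp(0.00879/-0.0077)
f = exp(-1.1412) = 0.3194

0.32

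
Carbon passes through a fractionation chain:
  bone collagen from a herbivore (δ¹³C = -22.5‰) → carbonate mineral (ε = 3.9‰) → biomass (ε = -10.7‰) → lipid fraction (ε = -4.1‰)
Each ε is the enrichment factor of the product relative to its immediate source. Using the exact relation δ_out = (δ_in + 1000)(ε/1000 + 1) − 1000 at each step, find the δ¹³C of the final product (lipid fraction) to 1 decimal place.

step 1: δ = (-22.50 + 1000)·(3.9/1000 + 1) − 1000 = -18.69‰
step 2: δ = (-18.69 + 1000)·(-10.7/1000 + 1) − 1000 = -29.19‰
step 3: δ = (-29.19 + 1000)·(-4.1/1000 + 1) − 1000 = -33.17‰

-33.2‰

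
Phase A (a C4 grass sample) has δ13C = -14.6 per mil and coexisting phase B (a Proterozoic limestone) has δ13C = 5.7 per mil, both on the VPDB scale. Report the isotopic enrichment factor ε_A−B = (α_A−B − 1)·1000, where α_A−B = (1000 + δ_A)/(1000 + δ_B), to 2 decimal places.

-20.18 per mil

α_A−B = (1000 + -14.6) / (1000 + 5.7) = 985.4 / 1005.7 = 0.979815
ε_A−B = (0.979815 − 1) × 1000 = -20.185 per mil
(The approximation ε ≈ δ_A − δ_B would give -20.3 per mil.)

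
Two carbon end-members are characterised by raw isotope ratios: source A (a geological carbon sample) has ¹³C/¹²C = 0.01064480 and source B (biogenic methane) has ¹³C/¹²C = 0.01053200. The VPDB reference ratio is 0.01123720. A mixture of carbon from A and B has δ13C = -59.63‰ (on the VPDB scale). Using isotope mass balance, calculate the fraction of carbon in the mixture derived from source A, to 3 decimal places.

δ_A = (0.01064480/0.01123720 − 1)×1000 = (0.947282 − 1)×1000 = -52.718‰
δ_B = (0.01053200/0.01123720 − 1)×1000 = (0.937244 − 1)×1000 = -62.756‰
f_A = (δ_mix − δ_B)/(δ_A − δ_B) = (-59.63 − (-62.756))/(-52.718 − (-62.756))
f_A = 3.126 / 10.038 = 0.3114

0.311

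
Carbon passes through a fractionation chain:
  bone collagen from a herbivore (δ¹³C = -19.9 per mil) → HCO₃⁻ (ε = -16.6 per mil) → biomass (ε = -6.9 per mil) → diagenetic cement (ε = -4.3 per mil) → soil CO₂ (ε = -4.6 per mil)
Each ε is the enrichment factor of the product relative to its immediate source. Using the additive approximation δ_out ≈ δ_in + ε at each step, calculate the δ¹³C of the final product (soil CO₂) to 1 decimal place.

step 1: δ ≈ -19.9 + (-16.6) = -36.5 per mil
step 2: δ ≈ -36.5 + (-6.9) = -43.4 per mil
step 3: δ ≈ -43.4 + (-4.3) = -47.7 per mil
step 4: δ ≈ -47.7 + (-4.6) = -52.3 per mil

-52.3 per mil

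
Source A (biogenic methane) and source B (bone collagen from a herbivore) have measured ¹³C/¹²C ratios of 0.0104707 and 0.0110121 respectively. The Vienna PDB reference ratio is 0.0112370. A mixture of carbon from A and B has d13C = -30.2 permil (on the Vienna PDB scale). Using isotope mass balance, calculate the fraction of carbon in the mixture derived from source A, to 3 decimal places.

δ_A = (0.0104707/0.0112370 − 1)×1000 = (0.931806 − 1)×1000 = -68.194 permil
δ_B = (0.0110121/0.0112370 − 1)×1000 = (0.979986 − 1)×1000 = -20.014 permil
f_A = (δ_mix − δ_B)/(δ_A − δ_B) = (-30.2 − (-20.014))/(-68.194 − (-20.014))
f_A = -10.186 / -48.180 = 0.2114

0.211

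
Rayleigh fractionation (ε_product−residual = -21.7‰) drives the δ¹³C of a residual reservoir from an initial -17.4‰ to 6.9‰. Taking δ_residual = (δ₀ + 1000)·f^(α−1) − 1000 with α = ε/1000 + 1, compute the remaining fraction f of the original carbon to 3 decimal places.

0.324

α − 1 = ε/1000 = -0.0217
(δ_res + 1000)/(δ₀ + 1000) = (6.9 + 1000)/(-17.4 + 1000) = 1006.9/982.6 = 1.024730
f = 1.024730^(1/-0.0217) = exp(ln(1.024730)/-0.0217) = exp(0.02443/-0.0217)
f = exp(-1.1258) = 0.3244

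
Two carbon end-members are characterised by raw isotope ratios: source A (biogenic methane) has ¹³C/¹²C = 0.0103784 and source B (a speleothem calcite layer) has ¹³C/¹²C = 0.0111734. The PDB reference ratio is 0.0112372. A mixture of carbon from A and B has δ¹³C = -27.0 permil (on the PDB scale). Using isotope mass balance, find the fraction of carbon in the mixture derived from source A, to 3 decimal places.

0.301

δ_A = (0.0103784/0.0112372 − 1)×1000 = (0.923575 − 1)×1000 = -76.425 permil
δ_B = (0.0111734/0.0112372 − 1)×1000 = (0.994322 − 1)×1000 = -5.678 permil
f_A = (δ_mix − δ_B)/(δ_A − δ_B) = (-27.0 − (-5.678))/(-76.425 − (-5.678))
f_A = -21.322 / -70.747 = 0.3014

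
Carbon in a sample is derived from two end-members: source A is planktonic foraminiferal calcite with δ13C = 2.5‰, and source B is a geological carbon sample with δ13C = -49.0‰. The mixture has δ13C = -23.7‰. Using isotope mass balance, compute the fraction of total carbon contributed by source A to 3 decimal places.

δ_mix = f_A·δ_A + (1 − f_A)·δ_B  ⇒  f_A = (δ_mix − δ_B)/(δ_A − δ_B)
f_A = (-23.7 − (-49.0)) / (2.5 − (-49.0))
f_A = 25.3 / 51.5 = 0.4913

0.491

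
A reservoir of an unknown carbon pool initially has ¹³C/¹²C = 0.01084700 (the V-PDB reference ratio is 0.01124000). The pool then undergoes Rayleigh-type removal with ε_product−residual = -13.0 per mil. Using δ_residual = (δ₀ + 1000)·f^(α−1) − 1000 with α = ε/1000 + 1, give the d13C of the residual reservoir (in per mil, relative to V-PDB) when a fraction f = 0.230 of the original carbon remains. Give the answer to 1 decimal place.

-16.3 per mil

δ₀ = (0.01084700/0.01124000 − 1)×1000 = (0.965036 − 1)×1000 = -34.964 per mil
α − 1 = ε/1000 = -0.0130
f^(α−1) = 0.230^(-0.0130) = 1.019289
δ_res = (-34.964 + 1000) × 1.019289 − 1000 = 983.651 − 1000 = -16.35 per mil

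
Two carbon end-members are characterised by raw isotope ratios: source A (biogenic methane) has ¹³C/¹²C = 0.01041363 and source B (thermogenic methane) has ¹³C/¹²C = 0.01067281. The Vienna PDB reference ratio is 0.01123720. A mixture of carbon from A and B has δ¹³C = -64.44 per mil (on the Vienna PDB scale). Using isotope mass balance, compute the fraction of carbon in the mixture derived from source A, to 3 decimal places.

δ_A = (0.01041363/0.01123720 − 1)×1000 = (0.926710 − 1)×1000 = -73.290 per mil
δ_B = (0.01067281/0.01123720 − 1)×1000 = (0.949775 − 1)×1000 = -50.225 per mil
f_A = (δ_mix − δ_B)/(δ_A − δ_B) = (-64.44 − (-50.225))/(-73.290 − (-50.225))
f_A = -14.215 / -23.064 = 0.6163

0.616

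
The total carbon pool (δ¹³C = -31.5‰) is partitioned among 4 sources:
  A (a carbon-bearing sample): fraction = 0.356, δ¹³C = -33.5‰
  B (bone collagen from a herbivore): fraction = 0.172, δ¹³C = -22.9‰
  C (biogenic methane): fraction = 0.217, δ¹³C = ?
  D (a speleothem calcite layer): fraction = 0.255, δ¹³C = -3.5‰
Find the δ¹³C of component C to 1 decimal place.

Isotope mass balance: δ_bulk = Σ fᵢ·δᵢ.
-31.5 = 0.356×(-33.5) + 0.172×(-22.9) + 0.217×δ_C + 0.255×(-3.5)
0.217·δ_C = -31.5 − (-16.757) = -14.743
δ_C = -14.743 / 0.217 = -67.94‰

-67.9‰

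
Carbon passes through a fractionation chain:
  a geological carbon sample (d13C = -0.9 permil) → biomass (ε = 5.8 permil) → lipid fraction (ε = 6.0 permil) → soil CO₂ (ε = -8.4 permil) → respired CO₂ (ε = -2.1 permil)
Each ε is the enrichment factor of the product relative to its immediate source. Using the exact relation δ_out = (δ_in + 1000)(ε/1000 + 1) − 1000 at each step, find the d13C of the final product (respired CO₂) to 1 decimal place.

0.3 permil

step 1: δ = (-0.90 + 1000)·(5.8/1000 + 1) − 1000 = 4.89 permil
step 2: δ = (4.89 + 1000)·(6.0/1000 + 1) − 1000 = 10.92 permil
step 3: δ = (10.92 + 1000)·(-8.4/1000 + 1) − 1000 = 2.43 permil
step 4: δ = (2.43 + 1000)·(-2.1/1000 + 1) − 1000 = 0.33 permil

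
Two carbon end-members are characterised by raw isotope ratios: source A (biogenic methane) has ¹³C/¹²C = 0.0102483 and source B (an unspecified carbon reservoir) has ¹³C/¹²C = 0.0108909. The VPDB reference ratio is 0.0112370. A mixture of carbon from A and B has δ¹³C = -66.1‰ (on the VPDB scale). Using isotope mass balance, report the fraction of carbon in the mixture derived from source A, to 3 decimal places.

δ_A = (0.0102483/0.0112370 − 1)×1000 = (0.912014 − 1)×1000 = -87.986‰
δ_B = (0.0108909/0.0112370 − 1)×1000 = (0.969200 − 1)×1000 = -30.800‰
f_A = (δ_mix − δ_B)/(δ_A − δ_B) = (-66.1 − (-30.800))/(-87.986 − (-30.800))
f_A = -35.300 / -57.186 = 0.6173

0.617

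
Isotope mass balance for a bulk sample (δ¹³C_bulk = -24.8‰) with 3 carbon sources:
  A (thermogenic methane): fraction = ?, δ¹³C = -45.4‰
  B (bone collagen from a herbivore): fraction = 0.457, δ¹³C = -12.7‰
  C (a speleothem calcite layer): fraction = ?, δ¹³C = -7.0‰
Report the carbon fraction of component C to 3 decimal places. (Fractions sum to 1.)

Let f_C and f_A be the unknown fractions; fractions sum to 1 so f_C + f_A = 0.543.
Mass balance: Σ fᵢ·δᵢ = δ_bulk ⇒ f_C·(-7.0) + f_A·(-45.4) = -24.8 − (-5.804) = -18.996
Substitute f_A = 0.543 − f_C:
f_C·(-7.0 − -45.4) = -18.996 − 0.543×(-45.4) = 5.656
f_C = 5.656 / 38.4 = 0.1473

0.147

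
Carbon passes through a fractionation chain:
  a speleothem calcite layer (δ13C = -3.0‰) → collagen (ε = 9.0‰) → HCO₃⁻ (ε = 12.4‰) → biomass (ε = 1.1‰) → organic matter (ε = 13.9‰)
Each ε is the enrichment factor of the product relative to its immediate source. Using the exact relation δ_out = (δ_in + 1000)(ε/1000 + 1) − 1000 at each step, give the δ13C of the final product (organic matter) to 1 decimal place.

step 1: δ = (-3.00 + 1000)·(9.0/1000 + 1) − 1000 = 5.97‰
step 2: δ = (5.97 + 1000)·(12.4/1000 + 1) − 1000 = 18.45‰
step 3: δ = (18.45 + 1000)·(1.1/1000 + 1) − 1000 = 19.57‰
step 4: δ = (19.57 + 1000)·(13.9/1000 + 1) − 1000 = 33.74‰

33.7‰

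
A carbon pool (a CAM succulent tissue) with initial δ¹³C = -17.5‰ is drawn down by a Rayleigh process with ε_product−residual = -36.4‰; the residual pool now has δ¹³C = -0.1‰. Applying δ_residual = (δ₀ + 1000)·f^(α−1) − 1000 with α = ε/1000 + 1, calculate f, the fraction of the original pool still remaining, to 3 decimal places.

α − 1 = ε/1000 = -0.0364
(δ_res + 1000)/(δ₀ + 1000) = (-0.1 + 1000)/(-17.5 + 1000) = 999.9/982.5 = 1.017710
f = 1.017710^(1/-0.0364) = exp(ln(1.017710)/-0.0364) = exp(0.01755/-0.0364)
f = exp(-0.4823) = 0.6174

0.617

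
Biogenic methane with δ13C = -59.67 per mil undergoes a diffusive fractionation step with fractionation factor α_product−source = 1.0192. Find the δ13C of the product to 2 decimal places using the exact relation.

-41.62 per mil

δ_product = (δ_source + 1000)·α − 1000
δ_product = (-59.67 + 1000) × 1.0192 − 1000
δ_product = 958.384 − 1000 = -41.616 per mil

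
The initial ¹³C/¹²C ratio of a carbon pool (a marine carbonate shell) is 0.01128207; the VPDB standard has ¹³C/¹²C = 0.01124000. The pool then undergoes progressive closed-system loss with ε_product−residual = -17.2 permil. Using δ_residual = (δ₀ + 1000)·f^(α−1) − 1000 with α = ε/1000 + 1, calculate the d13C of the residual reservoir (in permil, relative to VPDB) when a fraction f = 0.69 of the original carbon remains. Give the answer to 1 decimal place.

δ₀ = (0.01128207/0.01124000 − 1)×1000 = (1.003743 − 1)×1000 = 3.743 permil
α − 1 = ε/1000 = -0.0172
f^(α−1) = 0.69^(-0.0172) = 1.006403
δ_res = (3.743 + 1000) × 1.006403 − 1000 = 1010.170 − 1000 = 10.17 permil

10.2 permil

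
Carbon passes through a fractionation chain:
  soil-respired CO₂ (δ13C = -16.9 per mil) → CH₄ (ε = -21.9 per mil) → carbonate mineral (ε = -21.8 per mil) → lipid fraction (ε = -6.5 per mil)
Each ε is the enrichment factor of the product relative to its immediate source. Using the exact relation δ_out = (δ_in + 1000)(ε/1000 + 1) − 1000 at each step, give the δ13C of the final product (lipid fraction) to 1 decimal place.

step 1: δ = (-16.90 + 1000)·(-21.9/1000 + 1) − 1000 = -38.43 per mil
step 2: δ = (-38.43 + 1000)·(-21.8/1000 + 1) − 1000 = -59.39 per mil
step 3: δ = (-59.39 + 1000)·(-6.5/1000 + 1) − 1000 = -65.51 per mil

-65.5 per mil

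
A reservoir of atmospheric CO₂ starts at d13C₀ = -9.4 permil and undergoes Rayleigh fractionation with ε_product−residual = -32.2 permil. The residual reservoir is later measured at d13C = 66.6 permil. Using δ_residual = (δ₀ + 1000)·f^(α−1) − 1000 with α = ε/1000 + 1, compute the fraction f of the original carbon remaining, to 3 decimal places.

α − 1 = ε/1000 = -0.0322
(δ_res + 1000)/(δ₀ + 1000) = (66.6 + 1000)/(-9.4 + 1000) = 1066.6/990.6 = 1.076721
f = 1.076721^(1/-0.0322) = exp(ln(1.076721)/-0.0322) = exp(0.07392/-0.0322)
f = exp(-2.2957) = 0.1007

0.101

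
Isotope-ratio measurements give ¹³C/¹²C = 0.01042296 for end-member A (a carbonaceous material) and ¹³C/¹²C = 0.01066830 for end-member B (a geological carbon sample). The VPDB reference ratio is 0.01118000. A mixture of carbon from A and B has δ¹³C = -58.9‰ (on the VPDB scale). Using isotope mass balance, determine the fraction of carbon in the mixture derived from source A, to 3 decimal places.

0.598

δ_A = (0.01042296/0.01118000 − 1)×1000 = (0.932286 − 1)×1000 = -67.714‰
δ_B = (0.01066830/0.01118000 − 1)×1000 = (0.954231 − 1)×1000 = -45.769‰
f_A = (δ_mix − δ_B)/(δ_A − δ_B) = (-58.9 − (-45.769))/(-67.714 − (-45.769))
f_A = -13.131 / -21.945 = 0.5984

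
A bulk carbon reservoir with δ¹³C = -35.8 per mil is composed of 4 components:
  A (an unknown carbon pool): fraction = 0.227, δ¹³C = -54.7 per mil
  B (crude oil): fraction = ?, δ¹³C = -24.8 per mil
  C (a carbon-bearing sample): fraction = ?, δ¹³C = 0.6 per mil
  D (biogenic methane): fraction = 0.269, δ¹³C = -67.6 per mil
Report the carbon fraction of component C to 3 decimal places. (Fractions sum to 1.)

0.287

Let f_C and f_B be the unknown fractions; fractions sum to 1 so f_C + f_B = 0.504.
Mass balance: Σ fᵢ·δᵢ = δ_bulk ⇒ f_C·(0.6) + f_B·(-24.8) = -35.8 − (-30.601) = -5.199
Substitute f_B = 0.504 − f_C:
f_C·(0.6 − -24.8) = -5.199 − 0.504×(-24.8) = 7.301
f_C = 7.301 / 25.4 = 0.2874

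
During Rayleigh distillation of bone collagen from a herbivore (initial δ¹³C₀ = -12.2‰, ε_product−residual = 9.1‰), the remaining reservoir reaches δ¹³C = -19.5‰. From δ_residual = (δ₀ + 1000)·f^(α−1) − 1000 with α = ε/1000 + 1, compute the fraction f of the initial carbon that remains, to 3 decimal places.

0.443

α − 1 = ε/1000 = 0.0091
(δ_res + 1000)/(δ₀ + 1000) = (-19.5 + 1000)/(-12.2 + 1000) = 980.5/987.8 = 0.992610
f = 0.992610^(1/0.0091) = exp(ln(0.992610)/0.0091) = exp(-0.00742/0.0091)
f = exp(-0.8151) = 0.4426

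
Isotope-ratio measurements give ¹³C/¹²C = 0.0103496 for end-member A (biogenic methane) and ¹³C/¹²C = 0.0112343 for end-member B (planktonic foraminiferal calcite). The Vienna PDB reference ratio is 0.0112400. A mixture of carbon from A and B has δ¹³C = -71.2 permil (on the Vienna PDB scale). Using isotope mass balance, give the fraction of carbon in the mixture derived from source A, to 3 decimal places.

0.898

δ_A = (0.0103496/0.0112400 − 1)×1000 = (0.920783 − 1)×1000 = -79.217 permil
δ_B = (0.0112343/0.0112400 − 1)×1000 = (0.999493 − 1)×1000 = -0.507 permil
f_A = (δ_mix − δ_B)/(δ_A − δ_B) = (-71.2 − (-0.507))/(-79.217 − (-0.507))
f_A = -70.693 / -78.710 = 0.8981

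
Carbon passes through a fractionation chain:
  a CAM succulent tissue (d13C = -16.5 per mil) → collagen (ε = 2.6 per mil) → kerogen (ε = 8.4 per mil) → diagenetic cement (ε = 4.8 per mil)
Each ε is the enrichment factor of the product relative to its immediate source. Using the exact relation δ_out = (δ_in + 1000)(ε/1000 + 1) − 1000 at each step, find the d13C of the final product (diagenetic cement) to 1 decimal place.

step 1: δ = (-16.50 + 1000)·(2.6/1000 + 1) − 1000 = -13.94 per mil
step 2: δ = (-13.94 + 1000)·(8.4/1000 + 1) − 1000 = -5.66 per mil
step 3: δ = (-5.66 + 1000)·(4.8/1000 + 1) − 1000 = -0.89 per mil

-0.9 per mil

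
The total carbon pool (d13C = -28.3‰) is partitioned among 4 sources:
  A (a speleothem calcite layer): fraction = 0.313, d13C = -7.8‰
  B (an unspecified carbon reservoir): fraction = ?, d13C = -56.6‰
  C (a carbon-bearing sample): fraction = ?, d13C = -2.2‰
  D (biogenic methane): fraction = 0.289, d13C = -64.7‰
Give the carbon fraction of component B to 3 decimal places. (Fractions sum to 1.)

0.116

Let f_B and f_C be the unknown fractions; fractions sum to 1 so f_B + f_C = 0.398.
Mass balance: Σ fᵢ·δᵢ = δ_bulk ⇒ f_B·(-56.6) + f_C·(-2.2) = -28.3 − (-21.140) = -7.160
Substitute f_C = 0.398 − f_B:
f_B·(-56.6 − -2.2) = -7.160 − 0.398×(-2.2) = -6.285
f_B = -6.285 / -54.4 = 0.1155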